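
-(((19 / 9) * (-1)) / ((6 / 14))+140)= -3647 / 27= -135.07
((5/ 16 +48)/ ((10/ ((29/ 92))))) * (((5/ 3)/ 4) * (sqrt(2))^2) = 22417/ 17664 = 1.27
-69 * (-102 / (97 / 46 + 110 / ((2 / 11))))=35972 / 3103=11.59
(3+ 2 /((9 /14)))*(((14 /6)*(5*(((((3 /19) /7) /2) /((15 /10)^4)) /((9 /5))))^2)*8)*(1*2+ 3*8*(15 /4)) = 1619200000 /4028854221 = 0.40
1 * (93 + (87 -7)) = 173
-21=-21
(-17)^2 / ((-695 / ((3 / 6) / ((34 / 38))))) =-0.23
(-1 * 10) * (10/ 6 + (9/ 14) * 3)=-755/ 21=-35.95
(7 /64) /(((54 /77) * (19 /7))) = 3773 /65664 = 0.06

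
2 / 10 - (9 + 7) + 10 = -29 / 5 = -5.80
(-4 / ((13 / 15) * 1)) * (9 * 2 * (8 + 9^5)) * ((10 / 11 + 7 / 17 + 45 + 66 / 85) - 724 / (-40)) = -777618401364 / 2431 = -319875936.39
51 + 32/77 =3959/77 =51.42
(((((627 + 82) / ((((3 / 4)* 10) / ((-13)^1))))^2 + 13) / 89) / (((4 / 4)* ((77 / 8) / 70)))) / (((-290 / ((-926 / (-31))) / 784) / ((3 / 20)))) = -493400913923008 / 330045375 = -1494948.73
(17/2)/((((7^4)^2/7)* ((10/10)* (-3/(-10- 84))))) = 799/2470629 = 0.00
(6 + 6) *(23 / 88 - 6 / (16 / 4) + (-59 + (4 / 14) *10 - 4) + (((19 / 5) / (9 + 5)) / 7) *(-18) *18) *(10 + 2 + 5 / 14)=-827415231 / 75460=-10964.95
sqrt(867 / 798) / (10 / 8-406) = -34 * sqrt(266) / 215327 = -0.00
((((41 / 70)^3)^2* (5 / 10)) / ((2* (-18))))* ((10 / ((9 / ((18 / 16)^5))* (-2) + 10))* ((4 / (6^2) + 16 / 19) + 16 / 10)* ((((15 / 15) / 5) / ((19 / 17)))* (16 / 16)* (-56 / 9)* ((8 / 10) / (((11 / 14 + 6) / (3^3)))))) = 1157738156554689 / 257319671875000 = 4.50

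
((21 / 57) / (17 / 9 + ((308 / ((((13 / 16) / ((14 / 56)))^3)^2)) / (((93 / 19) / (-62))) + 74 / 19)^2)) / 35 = 1327990851981417 / 281341130566189835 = 0.00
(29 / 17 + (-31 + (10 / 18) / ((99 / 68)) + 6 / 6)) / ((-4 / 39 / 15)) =27481415 / 6732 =4082.21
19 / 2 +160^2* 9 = 460819 / 2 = 230409.50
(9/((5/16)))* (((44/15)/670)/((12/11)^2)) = 2662/25125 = 0.11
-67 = -67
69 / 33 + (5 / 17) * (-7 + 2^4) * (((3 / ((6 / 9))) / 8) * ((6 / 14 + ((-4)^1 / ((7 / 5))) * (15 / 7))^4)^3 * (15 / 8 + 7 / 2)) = 42615403348711230260006008968810413 / 4585688354325237695102336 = 9293131162.85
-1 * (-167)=167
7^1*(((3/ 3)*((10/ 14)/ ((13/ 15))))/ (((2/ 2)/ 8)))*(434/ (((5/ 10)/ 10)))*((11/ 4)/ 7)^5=1872217875/ 499408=3748.87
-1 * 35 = -35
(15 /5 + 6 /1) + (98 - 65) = 42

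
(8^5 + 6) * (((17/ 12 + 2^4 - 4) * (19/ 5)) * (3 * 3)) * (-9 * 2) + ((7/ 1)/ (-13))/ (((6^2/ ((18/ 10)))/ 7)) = -270690298.39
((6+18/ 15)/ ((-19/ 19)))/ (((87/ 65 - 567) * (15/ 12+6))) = 39/ 22214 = 0.00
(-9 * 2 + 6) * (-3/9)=4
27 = 27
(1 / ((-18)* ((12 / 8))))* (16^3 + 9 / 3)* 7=-28693 / 27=-1062.70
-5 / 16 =-0.31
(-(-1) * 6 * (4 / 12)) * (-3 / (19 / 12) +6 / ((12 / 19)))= 289 / 19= 15.21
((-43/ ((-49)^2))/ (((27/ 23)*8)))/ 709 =-989/ 367698744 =-0.00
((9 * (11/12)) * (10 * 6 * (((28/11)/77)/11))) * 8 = 1440/121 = 11.90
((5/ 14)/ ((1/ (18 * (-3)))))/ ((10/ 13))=-351/ 14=-25.07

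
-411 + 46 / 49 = -20093 / 49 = -410.06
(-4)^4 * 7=1792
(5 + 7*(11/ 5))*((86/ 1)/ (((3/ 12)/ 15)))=105264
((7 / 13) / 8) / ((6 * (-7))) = -1 / 624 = -0.00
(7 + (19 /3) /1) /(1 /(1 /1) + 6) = 40 /21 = 1.90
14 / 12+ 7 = 49 / 6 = 8.17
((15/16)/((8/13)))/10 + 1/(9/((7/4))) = 799/2304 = 0.35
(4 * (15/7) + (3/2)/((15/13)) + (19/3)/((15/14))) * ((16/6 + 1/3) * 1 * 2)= 9943/105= 94.70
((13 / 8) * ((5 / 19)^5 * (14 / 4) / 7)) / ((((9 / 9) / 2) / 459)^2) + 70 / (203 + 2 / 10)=271853900425 / 314464573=864.50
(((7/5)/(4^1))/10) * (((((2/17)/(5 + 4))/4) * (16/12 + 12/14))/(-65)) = -23/5967000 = -0.00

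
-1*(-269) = 269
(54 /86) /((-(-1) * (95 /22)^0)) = 27 /43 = 0.63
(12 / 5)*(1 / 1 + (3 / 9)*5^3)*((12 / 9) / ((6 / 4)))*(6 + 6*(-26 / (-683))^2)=765403136 / 1399467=546.92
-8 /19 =-0.42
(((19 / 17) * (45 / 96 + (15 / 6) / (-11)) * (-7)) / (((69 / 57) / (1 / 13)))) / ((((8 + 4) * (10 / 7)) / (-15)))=88445 / 841984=0.11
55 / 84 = 0.65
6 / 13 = 0.46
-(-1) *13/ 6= 13/ 6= 2.17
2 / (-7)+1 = 5 / 7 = 0.71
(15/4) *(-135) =-2025/4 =-506.25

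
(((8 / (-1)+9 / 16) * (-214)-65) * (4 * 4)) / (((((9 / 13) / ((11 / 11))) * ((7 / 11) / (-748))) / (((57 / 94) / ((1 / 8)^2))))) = -529507739904 / 329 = -1609446017.95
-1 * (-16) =16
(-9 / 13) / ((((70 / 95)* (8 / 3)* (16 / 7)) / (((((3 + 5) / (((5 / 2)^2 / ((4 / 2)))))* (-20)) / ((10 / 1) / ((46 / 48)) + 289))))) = 11799 / 447655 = 0.03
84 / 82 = 42 / 41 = 1.02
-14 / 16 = -7 / 8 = -0.88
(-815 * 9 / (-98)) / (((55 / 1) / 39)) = 57213 / 1078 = 53.07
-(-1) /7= 1 /7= 0.14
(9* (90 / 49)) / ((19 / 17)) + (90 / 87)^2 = 12418470 / 782971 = 15.86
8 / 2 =4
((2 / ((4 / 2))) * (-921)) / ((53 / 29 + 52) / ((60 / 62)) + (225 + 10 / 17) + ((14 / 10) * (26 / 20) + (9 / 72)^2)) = -2179454400 / 669799343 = -3.25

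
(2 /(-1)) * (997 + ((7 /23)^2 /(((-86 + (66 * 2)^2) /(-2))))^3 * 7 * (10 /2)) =-192308809317260992040364 /96443735866229187701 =-1994.00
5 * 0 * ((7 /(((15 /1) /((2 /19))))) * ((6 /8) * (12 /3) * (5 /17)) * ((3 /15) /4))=0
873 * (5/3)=1455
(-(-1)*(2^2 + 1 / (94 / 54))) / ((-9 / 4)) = -860 / 423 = -2.03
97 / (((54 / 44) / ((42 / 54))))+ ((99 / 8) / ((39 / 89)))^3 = 6173079660011 / 273341952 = 22583.73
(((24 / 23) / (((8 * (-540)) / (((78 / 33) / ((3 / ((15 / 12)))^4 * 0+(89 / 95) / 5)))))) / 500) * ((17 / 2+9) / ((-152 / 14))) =637 / 64848960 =0.00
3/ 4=0.75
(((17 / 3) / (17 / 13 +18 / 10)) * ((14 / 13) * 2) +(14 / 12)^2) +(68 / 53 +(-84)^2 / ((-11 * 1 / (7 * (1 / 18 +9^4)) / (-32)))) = 1998389102584571 / 2119788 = 942730642.21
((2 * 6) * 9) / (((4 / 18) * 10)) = 243 / 5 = 48.60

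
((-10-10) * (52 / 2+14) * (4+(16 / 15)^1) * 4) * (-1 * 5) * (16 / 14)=1945600 / 21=92647.62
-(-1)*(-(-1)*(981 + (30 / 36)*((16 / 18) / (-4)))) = 26482 / 27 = 980.81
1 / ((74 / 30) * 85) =3 / 629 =0.00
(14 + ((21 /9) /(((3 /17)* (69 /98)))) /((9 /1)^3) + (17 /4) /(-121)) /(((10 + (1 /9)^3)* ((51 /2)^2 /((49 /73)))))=150209722411 /104022498555063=0.00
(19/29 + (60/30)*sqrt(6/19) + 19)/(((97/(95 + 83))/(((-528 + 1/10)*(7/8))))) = -187462569/11252- 3288817*sqrt(114)/36860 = -17613.04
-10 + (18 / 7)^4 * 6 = 605846 / 2401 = 252.33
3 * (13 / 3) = 13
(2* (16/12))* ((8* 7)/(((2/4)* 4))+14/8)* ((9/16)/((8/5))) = 1785/64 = 27.89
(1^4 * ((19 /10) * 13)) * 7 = 1729 /10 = 172.90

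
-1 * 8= -8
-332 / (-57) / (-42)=-166 / 1197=-0.14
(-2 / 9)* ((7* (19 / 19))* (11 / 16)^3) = -9317 / 18432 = -0.51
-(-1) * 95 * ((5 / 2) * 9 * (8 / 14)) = 8550 / 7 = 1221.43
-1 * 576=-576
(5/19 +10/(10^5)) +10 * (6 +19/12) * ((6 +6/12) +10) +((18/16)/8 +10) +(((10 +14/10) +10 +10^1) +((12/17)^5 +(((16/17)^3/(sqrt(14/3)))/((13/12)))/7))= 24576 * sqrt(42)/3129581 +1395512333644007/1079091320000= 1293.28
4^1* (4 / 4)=4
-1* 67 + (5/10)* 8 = -63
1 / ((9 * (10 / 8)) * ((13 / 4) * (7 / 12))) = 64 / 1365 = 0.05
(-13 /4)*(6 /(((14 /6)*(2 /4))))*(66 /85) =-7722 /595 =-12.98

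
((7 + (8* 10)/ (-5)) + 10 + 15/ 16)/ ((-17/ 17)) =-31/ 16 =-1.94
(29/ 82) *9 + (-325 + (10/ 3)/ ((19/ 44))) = -1468093/ 4674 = -314.10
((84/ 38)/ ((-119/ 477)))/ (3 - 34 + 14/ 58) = 41499/ 144058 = 0.29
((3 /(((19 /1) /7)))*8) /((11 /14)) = 2352 /209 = 11.25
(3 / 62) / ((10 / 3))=9 / 620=0.01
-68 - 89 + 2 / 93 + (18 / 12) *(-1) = -29477 / 186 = -158.48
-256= -256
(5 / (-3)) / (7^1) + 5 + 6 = 226 / 21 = 10.76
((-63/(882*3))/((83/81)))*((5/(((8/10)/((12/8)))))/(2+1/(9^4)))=-13286025/121991408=-0.11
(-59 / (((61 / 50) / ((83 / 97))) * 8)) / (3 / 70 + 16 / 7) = -2.22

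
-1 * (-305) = 305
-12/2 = -6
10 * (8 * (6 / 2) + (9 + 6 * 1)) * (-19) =-7410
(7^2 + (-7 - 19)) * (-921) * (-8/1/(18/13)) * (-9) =-1101516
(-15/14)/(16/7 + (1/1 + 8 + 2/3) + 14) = -9/218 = -0.04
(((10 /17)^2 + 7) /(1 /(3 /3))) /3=2123 /867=2.45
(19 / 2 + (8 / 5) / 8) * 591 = 57327 / 10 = 5732.70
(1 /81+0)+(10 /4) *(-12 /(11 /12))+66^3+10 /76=9732936361 /33858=287463.42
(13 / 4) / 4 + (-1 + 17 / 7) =251 / 112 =2.24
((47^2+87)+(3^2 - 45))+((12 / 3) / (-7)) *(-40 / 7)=110900 / 49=2263.27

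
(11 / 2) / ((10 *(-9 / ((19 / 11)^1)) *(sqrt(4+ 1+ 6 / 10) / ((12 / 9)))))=-19 *sqrt(35) / 1890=-0.06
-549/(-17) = 549/17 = 32.29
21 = 21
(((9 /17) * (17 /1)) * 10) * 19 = 1710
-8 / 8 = -1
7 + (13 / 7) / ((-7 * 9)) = 6.97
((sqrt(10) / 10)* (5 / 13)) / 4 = sqrt(10) / 104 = 0.03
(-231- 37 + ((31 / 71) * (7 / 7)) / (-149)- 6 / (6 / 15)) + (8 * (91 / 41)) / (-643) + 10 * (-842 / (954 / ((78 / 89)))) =-1147545019797676 / 3946631498727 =-290.77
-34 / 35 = -0.97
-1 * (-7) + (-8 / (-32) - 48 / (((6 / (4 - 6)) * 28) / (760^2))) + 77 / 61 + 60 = 563854619 / 1708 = 330125.66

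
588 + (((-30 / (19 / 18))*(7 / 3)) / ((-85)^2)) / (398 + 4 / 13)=13931874474 / 23693665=588.00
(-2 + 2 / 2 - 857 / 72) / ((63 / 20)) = -4645 / 1134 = -4.10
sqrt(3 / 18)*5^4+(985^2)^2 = 625*sqrt(6) / 6+941336550625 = 941336550880.16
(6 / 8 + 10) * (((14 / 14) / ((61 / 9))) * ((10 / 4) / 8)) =1935 / 3904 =0.50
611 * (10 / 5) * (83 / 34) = 50713 / 17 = 2983.12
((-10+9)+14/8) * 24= 18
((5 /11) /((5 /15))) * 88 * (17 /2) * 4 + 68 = 4148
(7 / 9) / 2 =7 / 18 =0.39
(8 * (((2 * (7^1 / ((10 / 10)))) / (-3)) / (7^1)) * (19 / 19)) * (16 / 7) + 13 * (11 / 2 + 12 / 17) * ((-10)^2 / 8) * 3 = 4302817 / 1428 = 3013.18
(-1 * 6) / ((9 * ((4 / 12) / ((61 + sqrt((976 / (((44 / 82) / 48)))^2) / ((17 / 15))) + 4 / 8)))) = -28834521 / 187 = -154195.30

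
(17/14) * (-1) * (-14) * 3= 51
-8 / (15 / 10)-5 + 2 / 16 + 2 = -197 / 24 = -8.21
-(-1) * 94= 94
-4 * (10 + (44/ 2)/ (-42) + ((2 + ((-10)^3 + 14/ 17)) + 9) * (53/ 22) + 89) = 35847710/ 3927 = 9128.52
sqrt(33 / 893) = sqrt(29469) / 893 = 0.19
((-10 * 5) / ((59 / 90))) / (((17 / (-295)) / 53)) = 1192500 / 17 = 70147.06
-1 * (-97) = 97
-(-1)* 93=93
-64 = -64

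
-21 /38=-0.55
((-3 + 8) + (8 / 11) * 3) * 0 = 0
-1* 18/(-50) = 9/25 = 0.36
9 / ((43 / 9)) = 81 / 43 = 1.88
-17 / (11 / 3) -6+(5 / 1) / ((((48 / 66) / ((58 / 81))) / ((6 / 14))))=-70907 / 8316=-8.53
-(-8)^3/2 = 256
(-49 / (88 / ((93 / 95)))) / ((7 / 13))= -8463 / 8360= -1.01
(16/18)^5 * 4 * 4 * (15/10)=13.32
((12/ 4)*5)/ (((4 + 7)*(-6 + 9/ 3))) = -5/ 11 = -0.45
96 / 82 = 48 / 41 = 1.17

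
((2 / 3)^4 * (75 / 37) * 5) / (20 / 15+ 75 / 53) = 106000 / 145521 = 0.73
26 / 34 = 13 / 17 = 0.76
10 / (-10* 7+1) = -10 / 69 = -0.14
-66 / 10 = -33 / 5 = -6.60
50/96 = 25/48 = 0.52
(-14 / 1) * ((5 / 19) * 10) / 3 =-700 / 57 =-12.28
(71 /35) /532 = 71 /18620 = 0.00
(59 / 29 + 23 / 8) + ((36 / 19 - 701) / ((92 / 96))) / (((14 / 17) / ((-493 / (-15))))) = -103292014739 / 3548440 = -29109.13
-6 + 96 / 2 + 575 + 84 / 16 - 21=2405 / 4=601.25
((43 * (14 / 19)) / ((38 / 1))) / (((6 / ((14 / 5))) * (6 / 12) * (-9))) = -4214 / 48735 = -0.09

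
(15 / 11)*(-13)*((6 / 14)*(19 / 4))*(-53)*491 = 289245645 / 308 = 939109.24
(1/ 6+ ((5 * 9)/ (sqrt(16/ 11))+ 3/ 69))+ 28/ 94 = 3295/ 6486+ 45 * sqrt(11)/ 4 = 37.82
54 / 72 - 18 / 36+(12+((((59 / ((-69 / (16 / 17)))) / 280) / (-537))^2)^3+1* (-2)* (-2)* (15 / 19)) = 134461808463569269885904132343873311651265301699 / 8726812504894333485336220374154018866670687500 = 15.41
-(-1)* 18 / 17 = 18 / 17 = 1.06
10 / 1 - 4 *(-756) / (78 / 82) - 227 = 38507 / 13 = 2962.08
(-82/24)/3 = -41/36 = -1.14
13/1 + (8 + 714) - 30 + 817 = 1522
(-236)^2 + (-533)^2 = 339785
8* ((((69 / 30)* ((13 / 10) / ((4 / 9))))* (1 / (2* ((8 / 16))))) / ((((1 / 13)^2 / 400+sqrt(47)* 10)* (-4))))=909558 / 21477871999999 -614861208000* sqrt(47) / 21477871999999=-0.20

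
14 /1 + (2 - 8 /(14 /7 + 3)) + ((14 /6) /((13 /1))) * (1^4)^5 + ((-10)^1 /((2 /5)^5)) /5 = -563887 /3120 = -180.73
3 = 3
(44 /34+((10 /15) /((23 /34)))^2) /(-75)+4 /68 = 6949 /242811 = 0.03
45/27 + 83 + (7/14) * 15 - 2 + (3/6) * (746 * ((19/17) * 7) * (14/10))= 2129563/510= 4175.61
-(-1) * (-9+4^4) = 247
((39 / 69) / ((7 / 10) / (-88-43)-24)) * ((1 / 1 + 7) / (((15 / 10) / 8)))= -167680 / 166911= -1.00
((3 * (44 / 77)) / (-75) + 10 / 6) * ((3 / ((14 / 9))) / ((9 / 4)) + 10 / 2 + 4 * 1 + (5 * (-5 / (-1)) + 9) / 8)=68177 / 2940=23.19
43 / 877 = 0.05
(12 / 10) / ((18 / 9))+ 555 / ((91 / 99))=274998 / 455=604.39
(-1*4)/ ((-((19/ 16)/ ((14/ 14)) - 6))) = -64/ 77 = -0.83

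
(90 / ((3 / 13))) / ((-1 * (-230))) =39 / 23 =1.70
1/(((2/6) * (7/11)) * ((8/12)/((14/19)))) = 99/19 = 5.21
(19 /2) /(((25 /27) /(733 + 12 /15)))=1882197 /250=7528.79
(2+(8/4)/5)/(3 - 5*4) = -12/85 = -0.14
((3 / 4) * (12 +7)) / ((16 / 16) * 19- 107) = -57 / 352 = -0.16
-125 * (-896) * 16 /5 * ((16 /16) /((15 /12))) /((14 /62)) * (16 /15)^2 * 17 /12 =276299776 /135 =2046665.01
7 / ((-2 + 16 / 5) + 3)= 5 / 3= 1.67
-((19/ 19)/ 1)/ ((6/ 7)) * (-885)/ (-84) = -295/ 24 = -12.29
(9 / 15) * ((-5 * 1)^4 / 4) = 375 / 4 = 93.75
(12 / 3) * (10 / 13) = 40 / 13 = 3.08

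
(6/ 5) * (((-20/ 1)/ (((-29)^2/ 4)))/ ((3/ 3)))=-96/ 841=-0.11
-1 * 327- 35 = -362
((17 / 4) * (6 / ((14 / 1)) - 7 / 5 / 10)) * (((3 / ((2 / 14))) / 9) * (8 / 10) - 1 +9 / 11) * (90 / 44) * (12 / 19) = 2147967 / 804650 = 2.67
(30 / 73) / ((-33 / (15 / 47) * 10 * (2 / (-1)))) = 15 / 75482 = 0.00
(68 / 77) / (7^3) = 68 / 26411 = 0.00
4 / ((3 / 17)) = 68 / 3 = 22.67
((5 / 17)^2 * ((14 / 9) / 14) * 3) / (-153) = -25 / 132651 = -0.00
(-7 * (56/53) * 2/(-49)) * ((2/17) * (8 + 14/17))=4800/15317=0.31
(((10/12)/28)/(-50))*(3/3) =-1/1680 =-0.00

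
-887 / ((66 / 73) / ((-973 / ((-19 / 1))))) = -63002723 / 1254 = -50241.41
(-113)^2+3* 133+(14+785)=13967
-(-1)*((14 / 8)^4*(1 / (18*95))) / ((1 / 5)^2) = 0.14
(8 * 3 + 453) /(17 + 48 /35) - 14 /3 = 21.30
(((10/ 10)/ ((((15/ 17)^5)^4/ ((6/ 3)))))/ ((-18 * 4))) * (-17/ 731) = 4064231406647572522401601/ 514749741816329956054687500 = 0.01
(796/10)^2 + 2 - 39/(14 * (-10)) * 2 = 6338.72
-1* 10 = -10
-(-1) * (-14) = -14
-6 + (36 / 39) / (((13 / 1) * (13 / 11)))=-13050 / 2197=-5.94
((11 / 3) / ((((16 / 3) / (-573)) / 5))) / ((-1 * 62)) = 31515 / 992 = 31.77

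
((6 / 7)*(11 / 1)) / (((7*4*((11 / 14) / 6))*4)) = 9 / 14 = 0.64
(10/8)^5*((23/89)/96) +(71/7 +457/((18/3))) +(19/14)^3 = 88.82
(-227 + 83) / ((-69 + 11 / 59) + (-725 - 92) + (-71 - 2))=4248 / 28285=0.15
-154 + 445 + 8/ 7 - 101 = 1338/ 7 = 191.14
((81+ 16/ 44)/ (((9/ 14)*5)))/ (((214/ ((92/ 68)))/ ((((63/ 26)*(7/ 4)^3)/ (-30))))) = -69194419/ 998849280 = -0.07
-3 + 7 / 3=-2 / 3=-0.67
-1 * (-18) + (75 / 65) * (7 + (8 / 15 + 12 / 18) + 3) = 402 / 13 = 30.92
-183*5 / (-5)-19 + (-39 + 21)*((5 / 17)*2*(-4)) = 3508 / 17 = 206.35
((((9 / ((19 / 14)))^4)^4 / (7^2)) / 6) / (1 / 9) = 123544637918510766117103043444736 / 288441413567621167681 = 428317960276.35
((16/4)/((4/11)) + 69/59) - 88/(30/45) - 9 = -7601/59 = -128.83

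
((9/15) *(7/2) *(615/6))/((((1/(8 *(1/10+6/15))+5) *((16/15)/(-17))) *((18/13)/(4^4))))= -362440/3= -120813.33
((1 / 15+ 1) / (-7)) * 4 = -64 / 105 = -0.61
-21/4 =-5.25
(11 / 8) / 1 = 11 / 8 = 1.38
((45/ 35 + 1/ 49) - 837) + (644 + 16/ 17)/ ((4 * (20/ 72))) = -1063103/ 4165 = -255.25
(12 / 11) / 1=12 / 11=1.09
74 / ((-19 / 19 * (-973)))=74 / 973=0.08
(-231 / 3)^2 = 5929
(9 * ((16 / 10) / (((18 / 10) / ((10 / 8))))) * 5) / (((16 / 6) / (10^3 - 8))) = 18600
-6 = -6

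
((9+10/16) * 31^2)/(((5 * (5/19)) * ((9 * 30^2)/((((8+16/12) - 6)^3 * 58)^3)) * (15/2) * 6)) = 2743163506160000/14348907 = 191175781.27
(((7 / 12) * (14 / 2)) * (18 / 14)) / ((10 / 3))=63 / 40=1.58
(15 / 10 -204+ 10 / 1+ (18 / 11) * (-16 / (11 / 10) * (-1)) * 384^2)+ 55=849313285 / 242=3509559.03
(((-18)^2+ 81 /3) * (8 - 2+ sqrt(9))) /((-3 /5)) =-5265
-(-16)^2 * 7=-1792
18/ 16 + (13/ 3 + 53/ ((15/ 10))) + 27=1627/ 24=67.79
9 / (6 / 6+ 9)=9 / 10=0.90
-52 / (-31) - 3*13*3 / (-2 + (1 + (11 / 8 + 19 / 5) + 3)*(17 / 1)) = 58396 / 63643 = 0.92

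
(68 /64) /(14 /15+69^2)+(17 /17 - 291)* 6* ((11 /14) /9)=-3645730805 /24000144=-151.90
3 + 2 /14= 22 /7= 3.14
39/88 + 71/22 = 323/88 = 3.67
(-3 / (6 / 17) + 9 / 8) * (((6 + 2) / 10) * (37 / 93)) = -2.35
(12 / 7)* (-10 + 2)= -96 / 7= -13.71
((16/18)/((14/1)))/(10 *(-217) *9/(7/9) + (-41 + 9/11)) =-11/4357269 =-0.00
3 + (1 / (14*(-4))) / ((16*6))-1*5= -10753 / 5376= -2.00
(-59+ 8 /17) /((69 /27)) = -22.90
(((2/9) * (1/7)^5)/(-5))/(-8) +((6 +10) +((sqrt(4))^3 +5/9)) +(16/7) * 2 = 88116701/3025260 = 29.13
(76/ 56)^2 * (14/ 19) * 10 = 95/ 7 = 13.57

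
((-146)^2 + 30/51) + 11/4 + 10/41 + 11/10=297210309/13940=21320.68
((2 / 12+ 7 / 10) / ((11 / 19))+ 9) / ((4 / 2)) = 866 / 165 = 5.25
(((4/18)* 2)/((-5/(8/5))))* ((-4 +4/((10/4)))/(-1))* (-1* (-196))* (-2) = 50176/375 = 133.80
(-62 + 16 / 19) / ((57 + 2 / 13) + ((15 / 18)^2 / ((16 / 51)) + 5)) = -2900352 / 3052559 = -0.95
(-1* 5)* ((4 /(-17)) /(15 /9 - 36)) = -60 /1751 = -0.03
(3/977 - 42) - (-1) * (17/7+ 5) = -236413/6839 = -34.57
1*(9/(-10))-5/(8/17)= -461/40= -11.52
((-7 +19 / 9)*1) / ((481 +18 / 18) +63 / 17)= -748 / 74313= -0.01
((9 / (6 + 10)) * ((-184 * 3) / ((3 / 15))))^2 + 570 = 9643305 / 4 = 2410826.25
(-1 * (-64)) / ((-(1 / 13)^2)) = -10816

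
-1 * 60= -60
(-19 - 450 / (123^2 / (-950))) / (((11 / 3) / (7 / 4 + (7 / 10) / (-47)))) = 76139973 / 17381540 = 4.38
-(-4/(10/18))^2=-1296/25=-51.84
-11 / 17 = -0.65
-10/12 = -5/6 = -0.83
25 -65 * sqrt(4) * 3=-365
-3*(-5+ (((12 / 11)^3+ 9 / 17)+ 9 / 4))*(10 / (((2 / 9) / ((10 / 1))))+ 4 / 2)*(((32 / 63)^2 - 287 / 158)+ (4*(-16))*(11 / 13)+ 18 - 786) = -63343545306876319 / 61487560134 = -1030184.73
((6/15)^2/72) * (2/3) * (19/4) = 19/2700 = 0.01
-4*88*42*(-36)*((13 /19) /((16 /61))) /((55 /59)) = 1489304.08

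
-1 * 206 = -206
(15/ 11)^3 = 3375/ 1331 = 2.54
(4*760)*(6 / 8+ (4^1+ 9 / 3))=23560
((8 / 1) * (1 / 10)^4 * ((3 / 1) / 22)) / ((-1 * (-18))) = 1 / 165000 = 0.00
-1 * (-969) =969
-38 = -38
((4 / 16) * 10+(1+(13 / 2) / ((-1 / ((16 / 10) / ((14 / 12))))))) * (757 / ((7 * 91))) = -6.43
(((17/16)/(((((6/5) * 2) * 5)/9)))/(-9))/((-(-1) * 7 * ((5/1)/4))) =-17/1680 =-0.01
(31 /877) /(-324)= -31 /284148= -0.00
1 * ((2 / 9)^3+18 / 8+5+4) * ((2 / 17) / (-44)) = -32837 / 1090584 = -0.03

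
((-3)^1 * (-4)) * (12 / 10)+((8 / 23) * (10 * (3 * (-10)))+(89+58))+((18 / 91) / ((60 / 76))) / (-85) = 50746713 / 889525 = 57.05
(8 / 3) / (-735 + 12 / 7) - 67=-67.00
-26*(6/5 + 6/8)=-50.70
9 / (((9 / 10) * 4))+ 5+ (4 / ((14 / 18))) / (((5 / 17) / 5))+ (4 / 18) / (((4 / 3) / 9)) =675 / 7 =96.43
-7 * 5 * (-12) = 420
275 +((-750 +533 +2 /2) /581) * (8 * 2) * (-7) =26281 /83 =316.64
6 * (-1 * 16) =-96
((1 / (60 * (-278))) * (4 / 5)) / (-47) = 1 / 979950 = 0.00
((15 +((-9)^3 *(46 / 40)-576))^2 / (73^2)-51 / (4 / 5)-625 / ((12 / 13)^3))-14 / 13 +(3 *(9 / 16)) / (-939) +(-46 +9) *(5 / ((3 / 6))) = -807469942437937 / 936735883200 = -862.00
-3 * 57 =-171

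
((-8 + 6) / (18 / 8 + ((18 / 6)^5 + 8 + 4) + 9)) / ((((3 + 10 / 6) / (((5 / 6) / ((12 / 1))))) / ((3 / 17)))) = -1 / 50694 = -0.00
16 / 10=8 / 5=1.60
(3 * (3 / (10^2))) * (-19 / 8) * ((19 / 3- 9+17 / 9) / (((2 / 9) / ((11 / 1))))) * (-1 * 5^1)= -41.15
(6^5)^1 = 7776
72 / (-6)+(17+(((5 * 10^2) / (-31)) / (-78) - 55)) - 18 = -67.79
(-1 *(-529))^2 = 279841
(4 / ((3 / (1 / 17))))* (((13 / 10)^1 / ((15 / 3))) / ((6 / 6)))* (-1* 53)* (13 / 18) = -8957 / 11475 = -0.78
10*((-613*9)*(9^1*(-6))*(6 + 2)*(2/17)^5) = 762670080/1419857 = 537.15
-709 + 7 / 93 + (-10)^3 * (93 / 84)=-1182260 / 651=-1816.07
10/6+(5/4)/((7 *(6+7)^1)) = 1835/1092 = 1.68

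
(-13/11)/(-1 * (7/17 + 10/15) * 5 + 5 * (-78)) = 663/221815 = 0.00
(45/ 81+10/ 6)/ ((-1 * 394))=-10/ 1773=-0.01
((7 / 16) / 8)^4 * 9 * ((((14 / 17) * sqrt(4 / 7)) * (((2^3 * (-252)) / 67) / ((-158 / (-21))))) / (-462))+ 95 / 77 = 1361367 * sqrt(7) / 8302968700928+ 95 / 77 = 1.23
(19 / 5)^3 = 6859 / 125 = 54.87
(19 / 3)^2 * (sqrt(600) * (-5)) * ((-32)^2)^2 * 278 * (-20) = 105232990208000 * sqrt(6) / 9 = 28640792235210.96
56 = 56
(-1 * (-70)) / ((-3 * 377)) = -70 / 1131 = -0.06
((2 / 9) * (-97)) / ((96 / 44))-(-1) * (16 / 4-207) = -22991 / 108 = -212.88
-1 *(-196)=196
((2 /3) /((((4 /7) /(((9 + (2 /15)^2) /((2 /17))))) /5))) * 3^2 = 241451 /60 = 4024.18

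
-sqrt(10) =-3.16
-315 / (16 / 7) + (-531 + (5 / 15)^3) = -288911 / 432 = -668.78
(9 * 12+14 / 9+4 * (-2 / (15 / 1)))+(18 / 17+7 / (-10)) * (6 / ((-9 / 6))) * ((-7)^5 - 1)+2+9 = 18547001 / 765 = 24244.45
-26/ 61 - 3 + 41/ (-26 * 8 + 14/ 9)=-410831/ 113338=-3.62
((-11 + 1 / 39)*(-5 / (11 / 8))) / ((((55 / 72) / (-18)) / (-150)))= 221875200 / 1573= 141052.26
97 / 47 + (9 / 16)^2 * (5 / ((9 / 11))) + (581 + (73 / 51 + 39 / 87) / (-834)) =31230542773 / 53385984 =585.00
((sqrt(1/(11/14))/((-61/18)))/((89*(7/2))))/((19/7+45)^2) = -63*sqrt(154)/1665503191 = -0.00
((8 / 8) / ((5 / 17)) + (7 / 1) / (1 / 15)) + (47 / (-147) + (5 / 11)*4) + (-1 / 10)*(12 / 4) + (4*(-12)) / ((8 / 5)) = 1287107 / 16170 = 79.60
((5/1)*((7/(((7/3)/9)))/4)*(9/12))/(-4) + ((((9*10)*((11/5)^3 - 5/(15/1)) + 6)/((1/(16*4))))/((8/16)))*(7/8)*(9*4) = 6027475059/1600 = 3767171.91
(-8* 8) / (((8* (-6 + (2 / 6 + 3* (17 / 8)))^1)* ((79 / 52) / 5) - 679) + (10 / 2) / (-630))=1048320 / 11093947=0.09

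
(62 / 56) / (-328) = -31 / 9184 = -0.00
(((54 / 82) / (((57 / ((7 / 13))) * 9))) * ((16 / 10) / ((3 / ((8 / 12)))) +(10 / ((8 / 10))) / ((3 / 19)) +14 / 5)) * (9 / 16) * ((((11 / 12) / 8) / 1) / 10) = 570493 / 1555507200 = 0.00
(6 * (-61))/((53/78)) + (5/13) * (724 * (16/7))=471892/4823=97.84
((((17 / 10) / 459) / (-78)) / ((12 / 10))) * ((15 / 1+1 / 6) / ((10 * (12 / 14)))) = -49 / 699840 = -0.00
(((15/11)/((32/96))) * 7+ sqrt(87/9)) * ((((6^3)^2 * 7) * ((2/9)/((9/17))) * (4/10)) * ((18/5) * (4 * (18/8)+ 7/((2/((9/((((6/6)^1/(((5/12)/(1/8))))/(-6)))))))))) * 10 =-386157155328/11 - 2043159552 * sqrt(87)/5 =-38916660660.40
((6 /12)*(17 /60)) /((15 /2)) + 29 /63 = 3019 /6300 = 0.48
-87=-87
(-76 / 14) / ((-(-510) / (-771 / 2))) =4883 / 1190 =4.10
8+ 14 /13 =118 /13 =9.08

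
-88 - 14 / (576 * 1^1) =-25351 / 288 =-88.02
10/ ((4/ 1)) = 5/ 2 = 2.50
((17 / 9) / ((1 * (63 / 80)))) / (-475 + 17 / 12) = -5440 / 1074087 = -0.01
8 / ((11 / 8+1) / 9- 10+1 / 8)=-144 / 173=-0.83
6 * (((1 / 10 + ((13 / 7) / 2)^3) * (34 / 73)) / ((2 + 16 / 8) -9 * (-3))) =630207 / 7762090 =0.08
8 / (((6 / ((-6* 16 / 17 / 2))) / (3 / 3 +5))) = -384 / 17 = -22.59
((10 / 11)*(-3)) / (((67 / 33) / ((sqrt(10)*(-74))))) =6660*sqrt(10) / 67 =314.34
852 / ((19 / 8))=6816 / 19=358.74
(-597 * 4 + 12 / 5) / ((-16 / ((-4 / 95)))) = -2982 / 475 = -6.28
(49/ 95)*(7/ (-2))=-343/ 190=-1.81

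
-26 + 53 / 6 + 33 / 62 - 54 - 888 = -89153 / 93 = -958.63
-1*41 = -41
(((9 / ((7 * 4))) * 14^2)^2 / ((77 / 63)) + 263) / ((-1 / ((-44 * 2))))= 308912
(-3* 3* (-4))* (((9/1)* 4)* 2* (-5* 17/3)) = -73440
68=68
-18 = -18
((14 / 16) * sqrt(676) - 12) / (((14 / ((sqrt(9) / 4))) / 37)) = 4773 / 224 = 21.31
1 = 1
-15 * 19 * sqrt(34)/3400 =-57 * sqrt(34)/680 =-0.49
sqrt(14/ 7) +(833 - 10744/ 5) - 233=-7744/ 5 +sqrt(2)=-1547.39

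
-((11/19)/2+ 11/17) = -605/646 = -0.94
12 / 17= 0.71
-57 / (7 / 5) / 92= -285 / 644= -0.44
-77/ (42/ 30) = -55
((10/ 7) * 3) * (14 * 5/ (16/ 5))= 375/ 4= 93.75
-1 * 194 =-194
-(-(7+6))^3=2197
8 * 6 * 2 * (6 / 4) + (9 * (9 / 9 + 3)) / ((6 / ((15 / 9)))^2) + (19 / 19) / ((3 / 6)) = 1339 / 9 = 148.78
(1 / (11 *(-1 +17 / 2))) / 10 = 1 / 825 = 0.00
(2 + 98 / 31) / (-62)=-80 / 961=-0.08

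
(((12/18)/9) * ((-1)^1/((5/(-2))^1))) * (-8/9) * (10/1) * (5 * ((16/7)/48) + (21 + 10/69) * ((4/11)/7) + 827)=-93886976/430353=-218.16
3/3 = 1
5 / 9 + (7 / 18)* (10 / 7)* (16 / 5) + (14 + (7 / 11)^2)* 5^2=131572 / 363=362.46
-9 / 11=-0.82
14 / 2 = 7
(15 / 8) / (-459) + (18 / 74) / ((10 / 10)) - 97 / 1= -96.76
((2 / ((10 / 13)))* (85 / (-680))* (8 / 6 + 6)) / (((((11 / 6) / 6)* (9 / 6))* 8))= -13 / 20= -0.65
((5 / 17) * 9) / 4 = 45 / 68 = 0.66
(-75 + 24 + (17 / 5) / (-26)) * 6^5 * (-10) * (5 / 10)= 25843536 / 13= 1987964.31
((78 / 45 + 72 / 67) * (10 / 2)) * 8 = 22576 / 201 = 112.32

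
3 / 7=0.43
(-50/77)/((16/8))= -25/77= -0.32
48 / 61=0.79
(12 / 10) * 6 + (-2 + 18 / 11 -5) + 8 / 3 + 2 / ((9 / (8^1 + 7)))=431 / 55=7.84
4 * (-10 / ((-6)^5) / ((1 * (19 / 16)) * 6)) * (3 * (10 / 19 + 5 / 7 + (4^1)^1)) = 6970 / 614061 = 0.01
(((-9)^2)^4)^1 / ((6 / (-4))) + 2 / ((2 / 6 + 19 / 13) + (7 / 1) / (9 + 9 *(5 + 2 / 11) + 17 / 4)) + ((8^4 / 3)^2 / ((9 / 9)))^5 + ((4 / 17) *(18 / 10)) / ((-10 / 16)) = 22510592826041353332042970000000.00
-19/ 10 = -1.90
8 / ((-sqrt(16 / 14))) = -2 * sqrt(14) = -7.48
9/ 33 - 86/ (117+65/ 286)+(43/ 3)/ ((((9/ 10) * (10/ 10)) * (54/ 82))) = 490613795/ 20681001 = 23.72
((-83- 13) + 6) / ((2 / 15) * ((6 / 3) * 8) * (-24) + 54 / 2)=450 / 121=3.72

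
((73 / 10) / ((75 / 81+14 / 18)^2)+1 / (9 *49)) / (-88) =-23489857 / 821177280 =-0.03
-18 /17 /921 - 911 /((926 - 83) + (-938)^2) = -10038631 /4596305453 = -0.00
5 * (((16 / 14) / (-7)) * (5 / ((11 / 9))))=-1800 / 539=-3.34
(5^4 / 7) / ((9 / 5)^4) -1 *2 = 298771 / 45927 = 6.51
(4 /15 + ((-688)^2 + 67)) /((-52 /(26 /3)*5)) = -7101169 /450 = -15780.38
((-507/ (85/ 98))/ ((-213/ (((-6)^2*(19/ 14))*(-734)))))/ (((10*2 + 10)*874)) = -3.75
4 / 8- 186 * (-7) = 2605 / 2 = 1302.50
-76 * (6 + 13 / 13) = -532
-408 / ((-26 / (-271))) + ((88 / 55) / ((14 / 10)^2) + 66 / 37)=-100168610 / 23569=-4250.02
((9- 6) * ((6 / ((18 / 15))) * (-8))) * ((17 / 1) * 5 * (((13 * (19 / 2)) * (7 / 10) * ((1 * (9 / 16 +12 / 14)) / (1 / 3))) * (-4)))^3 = 120526909328218567005 / 512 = 235404119781676888.68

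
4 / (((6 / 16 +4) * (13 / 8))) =256 / 455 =0.56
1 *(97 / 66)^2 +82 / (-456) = 1.98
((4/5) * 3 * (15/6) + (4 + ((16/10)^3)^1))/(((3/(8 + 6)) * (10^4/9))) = 18501/312500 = 0.06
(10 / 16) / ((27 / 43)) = 215 / 216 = 1.00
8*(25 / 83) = 2.41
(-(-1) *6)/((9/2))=1.33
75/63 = 1.19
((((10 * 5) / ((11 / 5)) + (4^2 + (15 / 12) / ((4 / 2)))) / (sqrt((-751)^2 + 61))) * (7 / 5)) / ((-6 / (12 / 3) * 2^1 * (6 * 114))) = -24241 * sqrt(564062) / 509280298560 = -0.00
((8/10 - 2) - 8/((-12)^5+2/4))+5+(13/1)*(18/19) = 761923573/47277985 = 16.12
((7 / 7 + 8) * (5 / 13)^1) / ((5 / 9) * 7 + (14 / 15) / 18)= 6075 / 6916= 0.88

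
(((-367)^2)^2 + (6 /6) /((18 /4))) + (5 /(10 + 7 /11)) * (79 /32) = 67920378448601 /3744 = 18141126722.38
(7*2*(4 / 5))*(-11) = -616 / 5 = -123.20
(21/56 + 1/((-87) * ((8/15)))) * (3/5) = 123/580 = 0.21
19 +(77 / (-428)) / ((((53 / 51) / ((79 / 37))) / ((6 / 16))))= 126644117 / 6714464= 18.86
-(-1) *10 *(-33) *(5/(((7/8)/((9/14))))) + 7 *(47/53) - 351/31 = -98005996/80507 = -1217.36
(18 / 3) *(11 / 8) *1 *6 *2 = 99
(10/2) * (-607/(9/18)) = -6070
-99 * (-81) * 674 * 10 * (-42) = -2270018520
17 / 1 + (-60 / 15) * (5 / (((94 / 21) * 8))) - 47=-30.56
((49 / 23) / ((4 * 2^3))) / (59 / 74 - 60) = -0.00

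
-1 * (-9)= 9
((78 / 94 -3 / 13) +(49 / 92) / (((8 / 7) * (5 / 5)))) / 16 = 478949 / 7195136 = 0.07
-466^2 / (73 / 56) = -12160736 / 73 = -166585.42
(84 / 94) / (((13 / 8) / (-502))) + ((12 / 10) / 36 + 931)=12005681 / 18330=654.97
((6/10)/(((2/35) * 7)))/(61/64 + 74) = 32/1599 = 0.02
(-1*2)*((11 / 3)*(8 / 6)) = -88 / 9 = -9.78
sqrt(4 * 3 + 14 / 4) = sqrt(62) / 2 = 3.94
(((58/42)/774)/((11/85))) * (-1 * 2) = -2465/89397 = -0.03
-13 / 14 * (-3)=39 / 14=2.79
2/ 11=0.18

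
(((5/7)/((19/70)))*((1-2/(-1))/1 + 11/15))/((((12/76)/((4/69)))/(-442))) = -990080/621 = -1594.33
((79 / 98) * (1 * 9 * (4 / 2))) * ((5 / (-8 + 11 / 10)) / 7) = -11850 / 7889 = -1.50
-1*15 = -15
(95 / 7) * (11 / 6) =1045 / 42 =24.88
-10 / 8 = -5 / 4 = -1.25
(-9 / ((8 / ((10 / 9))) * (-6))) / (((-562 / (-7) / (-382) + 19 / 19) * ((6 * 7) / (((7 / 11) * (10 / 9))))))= 33425 / 7527168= 0.00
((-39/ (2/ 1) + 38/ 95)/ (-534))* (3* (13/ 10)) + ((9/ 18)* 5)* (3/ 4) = 17929/ 8900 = 2.01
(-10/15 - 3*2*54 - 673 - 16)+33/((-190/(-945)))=-96847/114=-849.54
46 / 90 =23 / 45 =0.51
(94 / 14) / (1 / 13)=611 / 7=87.29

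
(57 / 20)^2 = 8.12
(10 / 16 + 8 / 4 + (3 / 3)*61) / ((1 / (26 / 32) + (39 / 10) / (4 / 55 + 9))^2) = 21419315021 / 928374050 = 23.07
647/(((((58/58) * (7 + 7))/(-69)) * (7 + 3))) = -44643/140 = -318.88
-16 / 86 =-8 / 43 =-0.19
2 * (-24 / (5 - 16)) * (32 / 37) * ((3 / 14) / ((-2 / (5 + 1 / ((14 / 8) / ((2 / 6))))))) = -41856 / 19943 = -2.10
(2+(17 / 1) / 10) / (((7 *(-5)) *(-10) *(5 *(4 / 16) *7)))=37 / 30625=0.00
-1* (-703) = 703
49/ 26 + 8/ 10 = 349/ 130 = 2.68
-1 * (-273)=273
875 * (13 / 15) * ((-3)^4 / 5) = 12285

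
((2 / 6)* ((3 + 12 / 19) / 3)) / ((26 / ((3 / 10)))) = 23 / 4940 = 0.00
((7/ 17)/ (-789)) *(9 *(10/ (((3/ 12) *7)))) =-120/ 4471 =-0.03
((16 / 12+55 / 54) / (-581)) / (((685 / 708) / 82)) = -1228852 / 3581865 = -0.34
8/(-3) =-8/3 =-2.67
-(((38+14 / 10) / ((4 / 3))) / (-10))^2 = -349281 / 40000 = -8.73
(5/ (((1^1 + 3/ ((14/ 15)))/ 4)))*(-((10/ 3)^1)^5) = -28000000/ 14337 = -1952.99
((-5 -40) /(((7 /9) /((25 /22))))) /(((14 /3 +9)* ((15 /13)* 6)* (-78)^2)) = -75 /656656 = -0.00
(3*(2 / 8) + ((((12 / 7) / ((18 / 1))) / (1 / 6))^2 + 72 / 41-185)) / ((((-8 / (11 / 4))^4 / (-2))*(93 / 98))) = 21432915977 / 3998220288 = 5.36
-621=-621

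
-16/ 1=-16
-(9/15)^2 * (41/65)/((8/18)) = -3321/6500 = -0.51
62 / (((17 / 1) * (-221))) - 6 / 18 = -3943 / 11271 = -0.35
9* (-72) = -648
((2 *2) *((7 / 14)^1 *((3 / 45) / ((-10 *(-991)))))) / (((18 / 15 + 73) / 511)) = 73 / 787845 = 0.00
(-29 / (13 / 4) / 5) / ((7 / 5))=-116 / 91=-1.27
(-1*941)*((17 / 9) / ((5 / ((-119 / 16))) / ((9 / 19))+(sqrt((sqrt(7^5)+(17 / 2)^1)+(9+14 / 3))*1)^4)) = -188080179680876 / 1628192420297523+23621102884624*sqrt(7) / 1628192420297523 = -0.08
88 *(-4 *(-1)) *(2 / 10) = 352 / 5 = 70.40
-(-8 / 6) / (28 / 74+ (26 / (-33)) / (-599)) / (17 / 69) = 16821717 / 1180225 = 14.25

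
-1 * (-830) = 830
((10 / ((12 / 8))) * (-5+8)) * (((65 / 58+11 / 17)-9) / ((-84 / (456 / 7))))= 112.17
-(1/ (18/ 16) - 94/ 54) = 23/ 27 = 0.85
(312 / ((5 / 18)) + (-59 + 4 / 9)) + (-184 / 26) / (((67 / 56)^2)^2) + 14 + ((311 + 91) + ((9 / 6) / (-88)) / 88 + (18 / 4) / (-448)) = 943956538693510541 / 639025900793280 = 1477.18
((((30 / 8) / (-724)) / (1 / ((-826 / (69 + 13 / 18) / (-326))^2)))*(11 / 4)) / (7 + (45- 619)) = 804111 / 24237689279120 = 0.00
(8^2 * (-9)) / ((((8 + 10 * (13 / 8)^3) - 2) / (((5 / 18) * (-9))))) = 368640 / 12521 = 29.44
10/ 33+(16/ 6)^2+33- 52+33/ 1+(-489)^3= -11576084611/ 99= -116930147.59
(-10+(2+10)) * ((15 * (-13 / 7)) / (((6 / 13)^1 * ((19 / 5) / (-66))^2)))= -92020500 / 2527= -36414.92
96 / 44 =24 / 11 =2.18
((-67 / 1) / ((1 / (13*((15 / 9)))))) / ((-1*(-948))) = -4355 / 2844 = -1.53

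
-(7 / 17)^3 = -343 / 4913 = -0.07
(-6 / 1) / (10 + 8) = -1 / 3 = -0.33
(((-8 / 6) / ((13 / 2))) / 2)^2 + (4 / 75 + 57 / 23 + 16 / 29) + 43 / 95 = 1709011024 / 481890825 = 3.55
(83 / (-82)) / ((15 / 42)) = -581 / 205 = -2.83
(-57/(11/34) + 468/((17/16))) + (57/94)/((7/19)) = 32722197/123046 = 265.93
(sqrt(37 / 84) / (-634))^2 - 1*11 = -371407307 / 33764304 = -11.00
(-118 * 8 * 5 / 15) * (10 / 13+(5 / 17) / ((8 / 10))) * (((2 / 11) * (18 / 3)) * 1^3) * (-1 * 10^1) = 9487200 / 2431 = 3902.59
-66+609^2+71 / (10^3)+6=370821071 / 1000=370821.07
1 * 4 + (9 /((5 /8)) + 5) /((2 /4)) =214 /5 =42.80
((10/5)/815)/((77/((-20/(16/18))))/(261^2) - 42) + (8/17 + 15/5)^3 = 2155045157691637/51552260251618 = 41.80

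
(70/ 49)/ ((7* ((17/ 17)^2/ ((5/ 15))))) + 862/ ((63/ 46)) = 277594/ 441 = 629.46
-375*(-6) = 2250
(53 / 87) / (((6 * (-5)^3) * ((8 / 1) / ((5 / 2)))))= -53 / 208800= -0.00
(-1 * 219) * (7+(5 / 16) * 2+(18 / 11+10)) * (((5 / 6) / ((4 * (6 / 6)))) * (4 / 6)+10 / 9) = -5272.80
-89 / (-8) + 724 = 5881 / 8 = 735.12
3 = 3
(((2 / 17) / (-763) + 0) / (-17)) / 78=0.00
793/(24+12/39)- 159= -39935/316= -126.38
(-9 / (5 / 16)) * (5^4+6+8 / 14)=-636624 / 35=-18189.26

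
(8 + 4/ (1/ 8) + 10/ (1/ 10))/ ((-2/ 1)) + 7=-63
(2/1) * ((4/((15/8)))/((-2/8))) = -256/15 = -17.07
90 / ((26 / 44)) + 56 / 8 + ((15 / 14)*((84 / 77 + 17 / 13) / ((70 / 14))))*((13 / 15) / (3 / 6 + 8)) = 1937022 / 12155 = 159.36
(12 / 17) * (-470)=-5640 / 17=-331.76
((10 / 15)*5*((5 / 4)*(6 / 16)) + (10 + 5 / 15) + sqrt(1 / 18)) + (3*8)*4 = sqrt(2) / 6 + 5179 / 48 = 108.13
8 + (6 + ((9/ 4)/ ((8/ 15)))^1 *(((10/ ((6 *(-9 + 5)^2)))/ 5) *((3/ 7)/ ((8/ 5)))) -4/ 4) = 373411/ 28672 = 13.02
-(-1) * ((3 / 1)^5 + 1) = 244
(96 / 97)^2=9216 / 9409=0.98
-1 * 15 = -15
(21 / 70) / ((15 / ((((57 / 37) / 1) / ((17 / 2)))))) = 57 / 15725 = 0.00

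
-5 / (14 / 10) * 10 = -250 / 7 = -35.71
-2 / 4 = -1 / 2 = -0.50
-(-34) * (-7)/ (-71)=238/ 71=3.35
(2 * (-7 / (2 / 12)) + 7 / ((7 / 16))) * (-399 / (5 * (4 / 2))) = 2713.20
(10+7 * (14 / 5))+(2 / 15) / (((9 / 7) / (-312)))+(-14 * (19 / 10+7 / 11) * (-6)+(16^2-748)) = -139442 / 495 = -281.70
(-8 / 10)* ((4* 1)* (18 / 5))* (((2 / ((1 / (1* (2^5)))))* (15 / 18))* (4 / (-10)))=6144 / 25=245.76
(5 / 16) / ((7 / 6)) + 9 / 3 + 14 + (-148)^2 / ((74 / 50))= 829767 / 56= 14817.27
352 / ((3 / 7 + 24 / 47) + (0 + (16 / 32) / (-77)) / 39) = 99363264 / 265075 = 374.85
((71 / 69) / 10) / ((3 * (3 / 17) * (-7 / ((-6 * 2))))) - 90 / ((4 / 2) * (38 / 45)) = -14579393 / 275310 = -52.96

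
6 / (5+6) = 6 / 11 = 0.55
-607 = -607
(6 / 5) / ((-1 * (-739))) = 6 / 3695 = 0.00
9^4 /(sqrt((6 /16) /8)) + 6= 30309.96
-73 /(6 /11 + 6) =-803 /72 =-11.15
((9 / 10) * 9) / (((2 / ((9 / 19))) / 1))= 729 / 380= 1.92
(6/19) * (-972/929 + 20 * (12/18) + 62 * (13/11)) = 5246012/194161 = 27.02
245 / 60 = 49 / 12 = 4.08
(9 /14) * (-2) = -1.29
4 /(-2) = -2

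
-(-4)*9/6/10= 0.60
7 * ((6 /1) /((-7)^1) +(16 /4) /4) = 1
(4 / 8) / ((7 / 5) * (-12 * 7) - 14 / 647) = -3235 / 761012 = -0.00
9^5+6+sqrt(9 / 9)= 59056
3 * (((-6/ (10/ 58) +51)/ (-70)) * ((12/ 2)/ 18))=-81/ 350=-0.23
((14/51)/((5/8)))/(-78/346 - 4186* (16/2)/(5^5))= -12110000/301680249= -0.04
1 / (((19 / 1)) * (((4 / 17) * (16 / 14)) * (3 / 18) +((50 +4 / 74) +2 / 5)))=66045 / 63368762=0.00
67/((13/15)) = 1005/13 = 77.31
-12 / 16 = -0.75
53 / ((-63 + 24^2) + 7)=53 / 520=0.10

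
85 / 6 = 14.17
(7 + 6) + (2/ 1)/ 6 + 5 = 55/ 3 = 18.33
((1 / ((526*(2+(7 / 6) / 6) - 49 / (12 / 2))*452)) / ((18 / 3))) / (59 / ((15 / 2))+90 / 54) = 9 / 266688136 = 0.00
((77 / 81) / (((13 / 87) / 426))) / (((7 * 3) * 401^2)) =45298 / 56441151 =0.00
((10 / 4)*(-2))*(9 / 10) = -9 / 2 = -4.50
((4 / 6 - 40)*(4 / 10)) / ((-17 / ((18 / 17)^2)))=25488 / 24565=1.04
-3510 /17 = -206.47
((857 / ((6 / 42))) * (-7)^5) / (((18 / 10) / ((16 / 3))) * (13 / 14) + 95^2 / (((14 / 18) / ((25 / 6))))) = -112924216160 / 54150351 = -2085.38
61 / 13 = 4.69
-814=-814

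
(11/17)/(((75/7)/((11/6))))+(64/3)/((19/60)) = 9808093/145350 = 67.48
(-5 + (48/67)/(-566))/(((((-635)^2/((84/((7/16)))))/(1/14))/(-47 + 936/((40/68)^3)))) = -739921100352/955693653125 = -0.77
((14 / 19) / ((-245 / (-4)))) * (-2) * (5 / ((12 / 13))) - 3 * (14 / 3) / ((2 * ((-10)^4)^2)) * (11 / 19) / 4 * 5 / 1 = -4160001617 / 31920000000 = -0.13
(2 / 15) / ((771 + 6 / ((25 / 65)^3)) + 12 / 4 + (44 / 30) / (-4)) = 100 / 659317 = 0.00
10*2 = 20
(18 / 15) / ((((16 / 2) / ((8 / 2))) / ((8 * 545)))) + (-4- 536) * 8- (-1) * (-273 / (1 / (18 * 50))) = -247404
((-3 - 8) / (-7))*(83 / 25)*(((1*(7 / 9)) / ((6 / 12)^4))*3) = 14608 / 75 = 194.77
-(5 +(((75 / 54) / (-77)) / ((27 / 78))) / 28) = -872855 / 174636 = -5.00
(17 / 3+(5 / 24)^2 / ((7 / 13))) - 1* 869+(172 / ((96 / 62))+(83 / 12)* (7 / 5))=-14968519 / 20160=-742.49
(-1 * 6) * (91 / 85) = -546 / 85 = -6.42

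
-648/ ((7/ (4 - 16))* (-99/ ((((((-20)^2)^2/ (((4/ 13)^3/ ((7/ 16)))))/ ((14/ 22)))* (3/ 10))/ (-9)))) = 9886500/ 7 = 1412357.14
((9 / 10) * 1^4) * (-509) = -4581 / 10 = -458.10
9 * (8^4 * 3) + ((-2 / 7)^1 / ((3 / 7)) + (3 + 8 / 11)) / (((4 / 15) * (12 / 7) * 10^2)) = 1167852227 / 10560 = 110592.07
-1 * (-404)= 404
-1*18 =-18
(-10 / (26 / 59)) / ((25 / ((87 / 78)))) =-1711 / 1690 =-1.01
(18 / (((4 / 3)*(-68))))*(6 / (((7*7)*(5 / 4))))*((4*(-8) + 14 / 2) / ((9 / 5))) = 0.27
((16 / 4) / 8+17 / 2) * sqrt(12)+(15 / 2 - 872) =-1729 / 2+18 * sqrt(3) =-833.32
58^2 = 3364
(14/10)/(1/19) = 133/5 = 26.60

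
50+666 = 716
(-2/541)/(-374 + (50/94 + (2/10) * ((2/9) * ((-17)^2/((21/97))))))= 88830/7548293303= 0.00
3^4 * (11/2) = 891/2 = 445.50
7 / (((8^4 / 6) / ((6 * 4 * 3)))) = 0.74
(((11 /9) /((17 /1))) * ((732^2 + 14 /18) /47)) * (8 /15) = 424373224 /970785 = 437.14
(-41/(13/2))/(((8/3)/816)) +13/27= -677315/351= -1929.67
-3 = -3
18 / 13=1.38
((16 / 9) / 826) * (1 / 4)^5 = 1 / 475776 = 0.00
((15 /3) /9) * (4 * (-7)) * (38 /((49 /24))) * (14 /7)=-579.05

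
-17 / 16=-1.06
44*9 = 396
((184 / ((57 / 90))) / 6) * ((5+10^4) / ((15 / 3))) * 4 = 7363680 / 19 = 387562.11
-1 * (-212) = 212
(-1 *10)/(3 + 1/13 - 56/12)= 195/31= 6.29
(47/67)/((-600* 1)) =-0.00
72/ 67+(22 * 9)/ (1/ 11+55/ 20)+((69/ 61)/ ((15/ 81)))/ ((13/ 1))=473134797/ 6641375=71.24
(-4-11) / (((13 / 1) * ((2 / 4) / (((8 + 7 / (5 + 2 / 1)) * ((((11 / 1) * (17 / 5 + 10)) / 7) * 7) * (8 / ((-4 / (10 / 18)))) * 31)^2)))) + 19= -62638248833 / 13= -4818326833.31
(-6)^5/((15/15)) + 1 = -7775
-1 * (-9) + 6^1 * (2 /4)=12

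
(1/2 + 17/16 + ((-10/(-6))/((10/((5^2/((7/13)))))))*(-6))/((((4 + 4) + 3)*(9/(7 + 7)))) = -1675/264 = -6.34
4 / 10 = 2 / 5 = 0.40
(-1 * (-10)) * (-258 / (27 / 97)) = -83420 / 9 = -9268.89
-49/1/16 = -49/16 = -3.06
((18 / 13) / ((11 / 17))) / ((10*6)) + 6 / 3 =2911 / 1430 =2.04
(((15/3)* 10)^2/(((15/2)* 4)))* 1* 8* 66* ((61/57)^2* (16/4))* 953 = 624115888000/3249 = 192094763.93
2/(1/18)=36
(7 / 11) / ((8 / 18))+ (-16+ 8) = -289 / 44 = -6.57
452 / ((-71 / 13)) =-5876 / 71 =-82.76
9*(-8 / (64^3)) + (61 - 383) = -10551305 / 32768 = -322.00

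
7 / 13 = 0.54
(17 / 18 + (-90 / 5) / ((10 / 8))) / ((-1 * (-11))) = -1211 / 990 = -1.22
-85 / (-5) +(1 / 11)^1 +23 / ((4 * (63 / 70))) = 4649 / 198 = 23.48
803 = 803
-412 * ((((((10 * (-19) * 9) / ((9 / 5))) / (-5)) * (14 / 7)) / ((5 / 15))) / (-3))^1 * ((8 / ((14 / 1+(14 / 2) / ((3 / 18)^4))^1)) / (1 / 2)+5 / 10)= 356878520 / 4543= 78555.69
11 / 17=0.65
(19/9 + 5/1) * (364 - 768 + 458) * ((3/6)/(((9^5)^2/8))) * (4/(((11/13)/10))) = 266240/12784876137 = 0.00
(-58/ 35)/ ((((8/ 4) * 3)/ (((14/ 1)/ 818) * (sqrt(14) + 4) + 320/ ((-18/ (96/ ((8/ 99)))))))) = 250503508/ 42945 - 29 * sqrt(14)/ 6135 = 5833.11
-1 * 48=-48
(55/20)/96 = 0.03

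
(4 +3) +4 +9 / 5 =64 / 5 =12.80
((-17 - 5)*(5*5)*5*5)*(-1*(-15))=-206250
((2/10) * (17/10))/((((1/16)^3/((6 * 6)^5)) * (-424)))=-263148797952/1325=-198602866.38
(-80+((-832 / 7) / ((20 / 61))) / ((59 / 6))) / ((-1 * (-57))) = -2.05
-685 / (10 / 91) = -12467 / 2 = -6233.50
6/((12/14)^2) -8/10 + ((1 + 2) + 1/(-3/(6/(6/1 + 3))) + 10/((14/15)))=13141/630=20.86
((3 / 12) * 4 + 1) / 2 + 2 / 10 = 6 / 5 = 1.20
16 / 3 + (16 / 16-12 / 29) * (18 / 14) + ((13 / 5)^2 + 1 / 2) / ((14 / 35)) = 295207 / 12180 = 24.24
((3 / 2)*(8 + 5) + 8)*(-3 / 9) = -9.17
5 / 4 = 1.25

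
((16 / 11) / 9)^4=65536 / 96059601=0.00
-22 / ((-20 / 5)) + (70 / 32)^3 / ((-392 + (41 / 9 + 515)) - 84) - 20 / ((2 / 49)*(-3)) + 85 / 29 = 490353733 / 2850816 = 172.00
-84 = -84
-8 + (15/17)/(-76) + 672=857873/1292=663.99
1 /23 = 0.04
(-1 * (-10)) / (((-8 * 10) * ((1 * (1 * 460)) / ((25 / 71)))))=-5 / 52256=-0.00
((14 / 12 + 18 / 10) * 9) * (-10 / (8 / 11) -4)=-18957 / 40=-473.92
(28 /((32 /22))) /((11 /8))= 14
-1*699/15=-233/5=-46.60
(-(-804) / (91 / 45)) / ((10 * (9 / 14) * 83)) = 804 / 1079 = 0.75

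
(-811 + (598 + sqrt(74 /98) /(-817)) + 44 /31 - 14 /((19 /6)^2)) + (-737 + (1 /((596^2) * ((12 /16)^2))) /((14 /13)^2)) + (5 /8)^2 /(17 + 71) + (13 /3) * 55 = -439139398913944913 /617081701243392 - sqrt(37) /5719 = -711.64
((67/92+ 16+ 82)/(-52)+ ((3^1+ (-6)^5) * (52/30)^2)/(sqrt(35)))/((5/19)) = -33278804 * sqrt(35)/13125 - 172577/23920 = -15007.60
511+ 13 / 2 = 1035 / 2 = 517.50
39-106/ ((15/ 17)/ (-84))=50651/ 5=10130.20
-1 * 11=-11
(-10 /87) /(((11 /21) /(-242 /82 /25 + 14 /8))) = -46837 /130790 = -0.36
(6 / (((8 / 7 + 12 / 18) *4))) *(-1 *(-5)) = 315 / 76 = 4.14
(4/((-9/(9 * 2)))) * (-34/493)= 16/29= 0.55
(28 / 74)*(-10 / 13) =-0.29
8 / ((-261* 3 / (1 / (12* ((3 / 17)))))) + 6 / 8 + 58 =1655909 / 28188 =58.75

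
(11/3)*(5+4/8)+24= 44.17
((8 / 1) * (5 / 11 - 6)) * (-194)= 94672 / 11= 8606.55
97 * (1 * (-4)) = -388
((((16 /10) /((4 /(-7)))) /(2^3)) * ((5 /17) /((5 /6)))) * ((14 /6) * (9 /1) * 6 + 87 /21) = -2733 /170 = -16.08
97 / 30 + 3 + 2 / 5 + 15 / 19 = 4231 / 570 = 7.42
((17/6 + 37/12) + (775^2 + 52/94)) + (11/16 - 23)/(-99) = 4968425383/8272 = 600631.70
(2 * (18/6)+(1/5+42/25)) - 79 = -71.12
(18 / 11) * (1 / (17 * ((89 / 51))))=54 / 979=0.06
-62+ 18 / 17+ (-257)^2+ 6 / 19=21314245 / 323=65988.37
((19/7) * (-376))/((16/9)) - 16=-8261/14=-590.07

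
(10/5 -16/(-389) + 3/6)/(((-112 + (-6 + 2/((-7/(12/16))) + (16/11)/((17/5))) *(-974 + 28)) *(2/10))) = 392105/165475154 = 0.00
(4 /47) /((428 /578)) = 578 /5029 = 0.11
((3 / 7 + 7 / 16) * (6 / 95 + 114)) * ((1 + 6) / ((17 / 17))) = 691.51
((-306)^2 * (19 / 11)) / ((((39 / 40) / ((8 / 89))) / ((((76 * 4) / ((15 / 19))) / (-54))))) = -4059650048 / 38181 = -106326.45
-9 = -9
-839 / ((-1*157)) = 839 / 157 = 5.34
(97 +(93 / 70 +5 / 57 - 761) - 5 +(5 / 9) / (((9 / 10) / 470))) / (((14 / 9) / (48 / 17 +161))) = -22649732701 / 569772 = -39752.27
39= 39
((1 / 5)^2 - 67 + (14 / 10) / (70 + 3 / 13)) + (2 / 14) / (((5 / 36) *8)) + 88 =6770787 / 319550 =21.19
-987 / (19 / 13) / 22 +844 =813.30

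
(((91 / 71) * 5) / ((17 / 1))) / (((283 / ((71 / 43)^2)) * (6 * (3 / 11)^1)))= 355355 / 160119702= 0.00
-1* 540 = -540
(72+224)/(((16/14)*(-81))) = -259/81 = -3.20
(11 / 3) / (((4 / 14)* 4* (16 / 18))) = 231 / 64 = 3.61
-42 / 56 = -0.75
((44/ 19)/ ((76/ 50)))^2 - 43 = -5301303/ 130321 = -40.68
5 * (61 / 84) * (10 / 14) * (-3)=-1525 / 196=-7.78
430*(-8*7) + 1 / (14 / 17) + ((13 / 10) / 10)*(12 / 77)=-13243321 / 550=-24078.77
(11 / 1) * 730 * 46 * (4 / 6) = 738760 / 3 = 246253.33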